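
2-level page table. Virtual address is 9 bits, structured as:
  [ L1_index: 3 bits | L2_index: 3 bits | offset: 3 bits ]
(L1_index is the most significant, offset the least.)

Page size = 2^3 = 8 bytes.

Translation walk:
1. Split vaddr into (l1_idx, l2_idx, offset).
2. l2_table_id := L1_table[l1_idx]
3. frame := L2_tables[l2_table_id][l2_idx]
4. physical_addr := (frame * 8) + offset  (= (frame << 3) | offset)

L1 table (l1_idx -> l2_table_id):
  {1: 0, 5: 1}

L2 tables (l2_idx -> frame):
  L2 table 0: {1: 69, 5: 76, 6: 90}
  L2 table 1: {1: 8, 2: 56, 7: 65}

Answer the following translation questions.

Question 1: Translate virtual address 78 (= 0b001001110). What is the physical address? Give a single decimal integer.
vaddr = 78 = 0b001001110
Split: l1_idx=1, l2_idx=1, offset=6
L1[1] = 0
L2[0][1] = 69
paddr = 69 * 8 + 6 = 558

Answer: 558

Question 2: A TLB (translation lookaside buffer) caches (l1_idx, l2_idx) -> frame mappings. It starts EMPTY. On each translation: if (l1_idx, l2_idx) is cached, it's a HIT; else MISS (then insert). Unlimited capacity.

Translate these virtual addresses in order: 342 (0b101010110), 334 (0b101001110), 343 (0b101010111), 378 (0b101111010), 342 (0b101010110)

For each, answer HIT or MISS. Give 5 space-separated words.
vaddr=342: (5,2) not in TLB -> MISS, insert
vaddr=334: (5,1) not in TLB -> MISS, insert
vaddr=343: (5,2) in TLB -> HIT
vaddr=378: (5,7) not in TLB -> MISS, insert
vaddr=342: (5,2) in TLB -> HIT

Answer: MISS MISS HIT MISS HIT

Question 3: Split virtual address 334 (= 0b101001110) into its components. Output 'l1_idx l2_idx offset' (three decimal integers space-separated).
vaddr = 334 = 0b101001110
  top 3 bits -> l1_idx = 5
  next 3 bits -> l2_idx = 1
  bottom 3 bits -> offset = 6

Answer: 5 1 6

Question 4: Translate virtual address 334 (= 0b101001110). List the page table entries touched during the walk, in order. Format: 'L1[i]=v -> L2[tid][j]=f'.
vaddr = 334 = 0b101001110
Split: l1_idx=5, l2_idx=1, offset=6

Answer: L1[5]=1 -> L2[1][1]=8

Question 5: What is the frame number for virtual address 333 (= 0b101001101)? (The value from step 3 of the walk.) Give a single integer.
Answer: 8

Derivation:
vaddr = 333: l1_idx=5, l2_idx=1
L1[5] = 1; L2[1][1] = 8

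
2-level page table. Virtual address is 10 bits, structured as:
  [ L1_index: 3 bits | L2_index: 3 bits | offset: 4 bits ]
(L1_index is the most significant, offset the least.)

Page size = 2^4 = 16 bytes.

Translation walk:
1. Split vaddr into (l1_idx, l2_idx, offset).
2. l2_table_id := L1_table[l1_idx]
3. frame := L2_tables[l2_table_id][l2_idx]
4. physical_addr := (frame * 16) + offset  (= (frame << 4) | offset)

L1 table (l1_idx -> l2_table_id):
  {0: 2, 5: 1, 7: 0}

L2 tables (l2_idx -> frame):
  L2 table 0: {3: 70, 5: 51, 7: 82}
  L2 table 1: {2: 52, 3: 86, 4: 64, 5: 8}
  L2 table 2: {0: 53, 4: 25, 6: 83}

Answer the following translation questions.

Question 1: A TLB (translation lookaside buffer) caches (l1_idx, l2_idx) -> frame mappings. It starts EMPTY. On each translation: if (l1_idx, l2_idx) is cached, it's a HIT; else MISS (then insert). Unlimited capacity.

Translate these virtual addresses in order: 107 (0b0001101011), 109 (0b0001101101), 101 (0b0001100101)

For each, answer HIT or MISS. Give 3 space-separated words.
Answer: MISS HIT HIT

Derivation:
vaddr=107: (0,6) not in TLB -> MISS, insert
vaddr=109: (0,6) in TLB -> HIT
vaddr=101: (0,6) in TLB -> HIT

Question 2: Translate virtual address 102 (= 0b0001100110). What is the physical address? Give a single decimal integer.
Answer: 1334

Derivation:
vaddr = 102 = 0b0001100110
Split: l1_idx=0, l2_idx=6, offset=6
L1[0] = 2
L2[2][6] = 83
paddr = 83 * 16 + 6 = 1334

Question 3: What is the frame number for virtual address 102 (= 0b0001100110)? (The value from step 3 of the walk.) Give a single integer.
vaddr = 102: l1_idx=0, l2_idx=6
L1[0] = 2; L2[2][6] = 83

Answer: 83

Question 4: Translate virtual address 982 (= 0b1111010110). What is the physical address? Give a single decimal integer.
Answer: 822

Derivation:
vaddr = 982 = 0b1111010110
Split: l1_idx=7, l2_idx=5, offset=6
L1[7] = 0
L2[0][5] = 51
paddr = 51 * 16 + 6 = 822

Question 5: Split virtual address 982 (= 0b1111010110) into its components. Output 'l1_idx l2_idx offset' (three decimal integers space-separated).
vaddr = 982 = 0b1111010110
  top 3 bits -> l1_idx = 7
  next 3 bits -> l2_idx = 5
  bottom 4 bits -> offset = 6

Answer: 7 5 6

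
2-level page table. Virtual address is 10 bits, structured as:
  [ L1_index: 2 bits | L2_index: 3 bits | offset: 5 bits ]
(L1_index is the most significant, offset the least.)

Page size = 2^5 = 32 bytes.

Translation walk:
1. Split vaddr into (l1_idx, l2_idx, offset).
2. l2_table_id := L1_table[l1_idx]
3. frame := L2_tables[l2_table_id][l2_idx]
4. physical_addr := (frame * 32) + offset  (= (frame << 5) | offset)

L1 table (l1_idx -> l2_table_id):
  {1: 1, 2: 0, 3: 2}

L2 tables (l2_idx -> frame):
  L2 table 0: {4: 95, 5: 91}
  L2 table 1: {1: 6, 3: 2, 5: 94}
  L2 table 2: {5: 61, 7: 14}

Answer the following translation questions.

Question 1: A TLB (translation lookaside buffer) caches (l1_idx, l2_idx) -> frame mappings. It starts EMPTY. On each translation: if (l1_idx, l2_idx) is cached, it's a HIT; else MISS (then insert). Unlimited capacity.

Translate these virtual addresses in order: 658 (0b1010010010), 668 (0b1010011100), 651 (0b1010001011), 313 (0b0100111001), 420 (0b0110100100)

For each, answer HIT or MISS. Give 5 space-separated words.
Answer: MISS HIT HIT MISS MISS

Derivation:
vaddr=658: (2,4) not in TLB -> MISS, insert
vaddr=668: (2,4) in TLB -> HIT
vaddr=651: (2,4) in TLB -> HIT
vaddr=313: (1,1) not in TLB -> MISS, insert
vaddr=420: (1,5) not in TLB -> MISS, insert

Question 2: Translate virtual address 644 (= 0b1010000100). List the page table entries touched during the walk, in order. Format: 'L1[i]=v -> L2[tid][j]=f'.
vaddr = 644 = 0b1010000100
Split: l1_idx=2, l2_idx=4, offset=4

Answer: L1[2]=0 -> L2[0][4]=95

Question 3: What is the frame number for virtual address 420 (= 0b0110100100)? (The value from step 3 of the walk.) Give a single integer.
Answer: 94

Derivation:
vaddr = 420: l1_idx=1, l2_idx=5
L1[1] = 1; L2[1][5] = 94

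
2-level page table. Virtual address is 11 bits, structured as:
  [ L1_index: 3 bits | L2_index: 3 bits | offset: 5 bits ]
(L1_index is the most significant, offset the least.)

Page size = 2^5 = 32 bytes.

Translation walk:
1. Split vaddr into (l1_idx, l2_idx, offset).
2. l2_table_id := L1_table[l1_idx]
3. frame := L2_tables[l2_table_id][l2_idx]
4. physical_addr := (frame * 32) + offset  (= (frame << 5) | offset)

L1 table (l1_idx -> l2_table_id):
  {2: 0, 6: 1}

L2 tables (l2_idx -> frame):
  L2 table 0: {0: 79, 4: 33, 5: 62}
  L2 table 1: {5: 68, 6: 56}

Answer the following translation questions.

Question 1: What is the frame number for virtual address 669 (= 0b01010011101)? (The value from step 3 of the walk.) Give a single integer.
Answer: 33

Derivation:
vaddr = 669: l1_idx=2, l2_idx=4
L1[2] = 0; L2[0][4] = 33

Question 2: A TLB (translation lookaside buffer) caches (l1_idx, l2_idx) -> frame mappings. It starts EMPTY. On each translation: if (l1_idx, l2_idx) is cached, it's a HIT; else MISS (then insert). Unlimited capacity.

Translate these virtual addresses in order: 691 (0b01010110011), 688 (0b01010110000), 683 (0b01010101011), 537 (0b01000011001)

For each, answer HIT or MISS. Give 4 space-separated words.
Answer: MISS HIT HIT MISS

Derivation:
vaddr=691: (2,5) not in TLB -> MISS, insert
vaddr=688: (2,5) in TLB -> HIT
vaddr=683: (2,5) in TLB -> HIT
vaddr=537: (2,0) not in TLB -> MISS, insert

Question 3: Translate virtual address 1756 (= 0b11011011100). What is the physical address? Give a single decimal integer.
vaddr = 1756 = 0b11011011100
Split: l1_idx=6, l2_idx=6, offset=28
L1[6] = 1
L2[1][6] = 56
paddr = 56 * 32 + 28 = 1820

Answer: 1820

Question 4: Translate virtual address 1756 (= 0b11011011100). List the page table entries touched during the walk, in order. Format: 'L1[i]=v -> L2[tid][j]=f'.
vaddr = 1756 = 0b11011011100
Split: l1_idx=6, l2_idx=6, offset=28

Answer: L1[6]=1 -> L2[1][6]=56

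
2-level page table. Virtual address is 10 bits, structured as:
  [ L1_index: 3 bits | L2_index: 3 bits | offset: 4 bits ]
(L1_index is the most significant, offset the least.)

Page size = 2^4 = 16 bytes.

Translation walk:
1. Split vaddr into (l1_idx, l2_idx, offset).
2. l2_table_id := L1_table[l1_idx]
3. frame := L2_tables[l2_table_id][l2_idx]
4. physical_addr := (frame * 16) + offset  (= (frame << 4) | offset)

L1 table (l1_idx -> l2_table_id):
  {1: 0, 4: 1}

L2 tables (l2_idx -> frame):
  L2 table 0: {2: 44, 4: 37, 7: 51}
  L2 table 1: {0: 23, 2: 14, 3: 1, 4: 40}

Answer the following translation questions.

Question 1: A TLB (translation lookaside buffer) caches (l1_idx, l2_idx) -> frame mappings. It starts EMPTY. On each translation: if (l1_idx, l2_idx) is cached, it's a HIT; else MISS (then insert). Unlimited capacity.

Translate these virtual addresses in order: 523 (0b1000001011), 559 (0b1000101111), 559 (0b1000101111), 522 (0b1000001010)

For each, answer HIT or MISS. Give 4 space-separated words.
vaddr=523: (4,0) not in TLB -> MISS, insert
vaddr=559: (4,2) not in TLB -> MISS, insert
vaddr=559: (4,2) in TLB -> HIT
vaddr=522: (4,0) in TLB -> HIT

Answer: MISS MISS HIT HIT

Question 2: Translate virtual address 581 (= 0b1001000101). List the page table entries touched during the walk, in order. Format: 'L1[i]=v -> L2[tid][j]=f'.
Answer: L1[4]=1 -> L2[1][4]=40

Derivation:
vaddr = 581 = 0b1001000101
Split: l1_idx=4, l2_idx=4, offset=5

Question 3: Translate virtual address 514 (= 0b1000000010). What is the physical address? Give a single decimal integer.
vaddr = 514 = 0b1000000010
Split: l1_idx=4, l2_idx=0, offset=2
L1[4] = 1
L2[1][0] = 23
paddr = 23 * 16 + 2 = 370

Answer: 370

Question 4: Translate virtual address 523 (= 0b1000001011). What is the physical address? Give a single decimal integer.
vaddr = 523 = 0b1000001011
Split: l1_idx=4, l2_idx=0, offset=11
L1[4] = 1
L2[1][0] = 23
paddr = 23 * 16 + 11 = 379

Answer: 379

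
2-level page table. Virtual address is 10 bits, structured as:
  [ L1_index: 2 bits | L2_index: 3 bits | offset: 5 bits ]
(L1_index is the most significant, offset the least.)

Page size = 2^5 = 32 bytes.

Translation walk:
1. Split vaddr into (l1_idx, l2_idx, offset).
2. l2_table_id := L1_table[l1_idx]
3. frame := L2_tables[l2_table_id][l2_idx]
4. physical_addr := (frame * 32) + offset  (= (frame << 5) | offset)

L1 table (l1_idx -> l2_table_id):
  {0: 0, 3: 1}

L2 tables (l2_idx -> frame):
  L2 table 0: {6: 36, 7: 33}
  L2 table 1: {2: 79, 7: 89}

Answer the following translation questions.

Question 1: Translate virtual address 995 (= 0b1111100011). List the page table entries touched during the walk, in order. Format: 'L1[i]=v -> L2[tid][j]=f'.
Answer: L1[3]=1 -> L2[1][7]=89

Derivation:
vaddr = 995 = 0b1111100011
Split: l1_idx=3, l2_idx=7, offset=3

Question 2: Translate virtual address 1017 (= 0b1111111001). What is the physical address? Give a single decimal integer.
vaddr = 1017 = 0b1111111001
Split: l1_idx=3, l2_idx=7, offset=25
L1[3] = 1
L2[1][7] = 89
paddr = 89 * 32 + 25 = 2873

Answer: 2873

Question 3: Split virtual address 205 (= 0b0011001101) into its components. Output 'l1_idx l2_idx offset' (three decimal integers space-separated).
Answer: 0 6 13

Derivation:
vaddr = 205 = 0b0011001101
  top 2 bits -> l1_idx = 0
  next 3 bits -> l2_idx = 6
  bottom 5 bits -> offset = 13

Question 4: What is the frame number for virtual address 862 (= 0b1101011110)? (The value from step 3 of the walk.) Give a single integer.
Answer: 79

Derivation:
vaddr = 862: l1_idx=3, l2_idx=2
L1[3] = 1; L2[1][2] = 79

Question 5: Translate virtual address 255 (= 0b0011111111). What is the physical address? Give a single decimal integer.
Answer: 1087

Derivation:
vaddr = 255 = 0b0011111111
Split: l1_idx=0, l2_idx=7, offset=31
L1[0] = 0
L2[0][7] = 33
paddr = 33 * 32 + 31 = 1087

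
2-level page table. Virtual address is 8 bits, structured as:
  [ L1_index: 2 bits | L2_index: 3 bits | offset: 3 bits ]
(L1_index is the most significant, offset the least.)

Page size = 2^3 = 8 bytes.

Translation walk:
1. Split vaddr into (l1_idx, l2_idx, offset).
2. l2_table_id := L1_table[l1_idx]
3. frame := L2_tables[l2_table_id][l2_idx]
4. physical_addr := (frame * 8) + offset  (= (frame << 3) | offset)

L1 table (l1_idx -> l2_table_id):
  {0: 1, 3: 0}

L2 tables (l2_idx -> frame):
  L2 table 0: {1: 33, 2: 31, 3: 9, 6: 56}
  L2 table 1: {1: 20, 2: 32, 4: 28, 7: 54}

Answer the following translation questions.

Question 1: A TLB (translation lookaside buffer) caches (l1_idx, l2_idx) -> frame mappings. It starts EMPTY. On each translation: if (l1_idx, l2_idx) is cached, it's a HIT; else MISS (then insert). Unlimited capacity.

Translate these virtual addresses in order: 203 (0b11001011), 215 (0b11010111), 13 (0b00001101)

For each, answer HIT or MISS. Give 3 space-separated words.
vaddr=203: (3,1) not in TLB -> MISS, insert
vaddr=215: (3,2) not in TLB -> MISS, insert
vaddr=13: (0,1) not in TLB -> MISS, insert

Answer: MISS MISS MISS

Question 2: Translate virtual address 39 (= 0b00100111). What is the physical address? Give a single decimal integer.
vaddr = 39 = 0b00100111
Split: l1_idx=0, l2_idx=4, offset=7
L1[0] = 1
L2[1][4] = 28
paddr = 28 * 8 + 7 = 231

Answer: 231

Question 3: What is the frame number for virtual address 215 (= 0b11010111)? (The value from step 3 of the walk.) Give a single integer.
Answer: 31

Derivation:
vaddr = 215: l1_idx=3, l2_idx=2
L1[3] = 0; L2[0][2] = 31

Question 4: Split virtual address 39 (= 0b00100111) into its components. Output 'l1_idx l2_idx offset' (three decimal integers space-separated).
vaddr = 39 = 0b00100111
  top 2 bits -> l1_idx = 0
  next 3 bits -> l2_idx = 4
  bottom 3 bits -> offset = 7

Answer: 0 4 7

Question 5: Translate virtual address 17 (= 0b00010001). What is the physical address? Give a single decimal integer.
Answer: 257

Derivation:
vaddr = 17 = 0b00010001
Split: l1_idx=0, l2_idx=2, offset=1
L1[0] = 1
L2[1][2] = 32
paddr = 32 * 8 + 1 = 257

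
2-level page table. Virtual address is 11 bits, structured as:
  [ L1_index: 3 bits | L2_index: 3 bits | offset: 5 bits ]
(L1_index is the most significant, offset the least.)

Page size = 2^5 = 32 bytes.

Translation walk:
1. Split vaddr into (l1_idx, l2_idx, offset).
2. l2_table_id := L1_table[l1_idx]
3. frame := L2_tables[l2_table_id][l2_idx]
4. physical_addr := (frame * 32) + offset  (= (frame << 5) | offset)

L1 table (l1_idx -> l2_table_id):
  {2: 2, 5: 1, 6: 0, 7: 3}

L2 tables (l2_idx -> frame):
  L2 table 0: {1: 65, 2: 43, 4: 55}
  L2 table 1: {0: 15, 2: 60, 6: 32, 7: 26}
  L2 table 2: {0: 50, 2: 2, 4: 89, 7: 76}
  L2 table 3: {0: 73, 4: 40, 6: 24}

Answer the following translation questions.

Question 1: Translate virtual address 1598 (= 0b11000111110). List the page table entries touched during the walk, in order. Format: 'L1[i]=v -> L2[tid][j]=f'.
vaddr = 1598 = 0b11000111110
Split: l1_idx=6, l2_idx=1, offset=30

Answer: L1[6]=0 -> L2[0][1]=65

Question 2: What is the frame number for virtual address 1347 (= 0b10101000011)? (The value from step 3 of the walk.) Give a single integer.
Answer: 60

Derivation:
vaddr = 1347: l1_idx=5, l2_idx=2
L1[5] = 1; L2[1][2] = 60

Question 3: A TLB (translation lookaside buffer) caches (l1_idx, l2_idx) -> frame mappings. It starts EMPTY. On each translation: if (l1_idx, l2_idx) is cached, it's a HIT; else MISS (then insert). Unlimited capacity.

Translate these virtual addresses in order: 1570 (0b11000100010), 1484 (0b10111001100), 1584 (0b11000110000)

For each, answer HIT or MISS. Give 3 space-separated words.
vaddr=1570: (6,1) not in TLB -> MISS, insert
vaddr=1484: (5,6) not in TLB -> MISS, insert
vaddr=1584: (6,1) in TLB -> HIT

Answer: MISS MISS HIT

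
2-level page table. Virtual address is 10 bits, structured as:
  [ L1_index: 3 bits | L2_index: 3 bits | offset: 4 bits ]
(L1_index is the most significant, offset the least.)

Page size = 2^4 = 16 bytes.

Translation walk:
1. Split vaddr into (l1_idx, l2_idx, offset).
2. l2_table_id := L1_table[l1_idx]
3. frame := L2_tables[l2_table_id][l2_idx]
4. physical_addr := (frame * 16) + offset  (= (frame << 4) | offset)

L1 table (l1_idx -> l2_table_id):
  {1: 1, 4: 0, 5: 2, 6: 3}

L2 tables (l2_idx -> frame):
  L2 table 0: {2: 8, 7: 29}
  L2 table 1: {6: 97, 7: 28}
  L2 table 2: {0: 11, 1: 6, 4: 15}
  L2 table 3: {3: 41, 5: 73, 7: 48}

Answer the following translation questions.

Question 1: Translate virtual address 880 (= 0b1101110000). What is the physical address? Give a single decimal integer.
Answer: 768

Derivation:
vaddr = 880 = 0b1101110000
Split: l1_idx=6, l2_idx=7, offset=0
L1[6] = 3
L2[3][7] = 48
paddr = 48 * 16 + 0 = 768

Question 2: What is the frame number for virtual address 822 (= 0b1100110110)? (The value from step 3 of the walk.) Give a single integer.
vaddr = 822: l1_idx=6, l2_idx=3
L1[6] = 3; L2[3][3] = 41

Answer: 41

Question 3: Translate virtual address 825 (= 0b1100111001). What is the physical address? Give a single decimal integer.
Answer: 665

Derivation:
vaddr = 825 = 0b1100111001
Split: l1_idx=6, l2_idx=3, offset=9
L1[6] = 3
L2[3][3] = 41
paddr = 41 * 16 + 9 = 665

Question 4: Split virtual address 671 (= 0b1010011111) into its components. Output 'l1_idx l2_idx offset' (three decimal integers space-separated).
Answer: 5 1 15

Derivation:
vaddr = 671 = 0b1010011111
  top 3 bits -> l1_idx = 5
  next 3 bits -> l2_idx = 1
  bottom 4 bits -> offset = 15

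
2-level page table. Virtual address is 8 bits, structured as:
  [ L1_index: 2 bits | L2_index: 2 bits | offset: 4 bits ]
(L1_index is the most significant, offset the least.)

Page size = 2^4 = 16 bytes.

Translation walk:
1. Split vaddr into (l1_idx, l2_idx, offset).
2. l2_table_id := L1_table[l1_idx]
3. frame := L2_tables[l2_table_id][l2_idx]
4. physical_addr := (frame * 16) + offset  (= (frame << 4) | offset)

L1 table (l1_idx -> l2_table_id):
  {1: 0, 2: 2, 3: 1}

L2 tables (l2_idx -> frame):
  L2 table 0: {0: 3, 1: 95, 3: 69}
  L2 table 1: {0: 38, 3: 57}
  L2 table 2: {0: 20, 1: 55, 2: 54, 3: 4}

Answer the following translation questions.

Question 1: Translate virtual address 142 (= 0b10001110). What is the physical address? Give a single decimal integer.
vaddr = 142 = 0b10001110
Split: l1_idx=2, l2_idx=0, offset=14
L1[2] = 2
L2[2][0] = 20
paddr = 20 * 16 + 14 = 334

Answer: 334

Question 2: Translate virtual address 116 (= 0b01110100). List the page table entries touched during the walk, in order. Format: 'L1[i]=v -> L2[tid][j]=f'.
vaddr = 116 = 0b01110100
Split: l1_idx=1, l2_idx=3, offset=4

Answer: L1[1]=0 -> L2[0][3]=69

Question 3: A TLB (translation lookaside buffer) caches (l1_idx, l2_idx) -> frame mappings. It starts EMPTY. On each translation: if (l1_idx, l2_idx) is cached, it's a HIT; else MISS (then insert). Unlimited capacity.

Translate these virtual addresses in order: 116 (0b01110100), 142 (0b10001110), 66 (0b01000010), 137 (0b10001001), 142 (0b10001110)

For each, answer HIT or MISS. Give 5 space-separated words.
Answer: MISS MISS MISS HIT HIT

Derivation:
vaddr=116: (1,3) not in TLB -> MISS, insert
vaddr=142: (2,0) not in TLB -> MISS, insert
vaddr=66: (1,0) not in TLB -> MISS, insert
vaddr=137: (2,0) in TLB -> HIT
vaddr=142: (2,0) in TLB -> HIT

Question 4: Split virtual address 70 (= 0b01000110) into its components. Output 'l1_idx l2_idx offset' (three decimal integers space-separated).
vaddr = 70 = 0b01000110
  top 2 bits -> l1_idx = 1
  next 2 bits -> l2_idx = 0
  bottom 4 bits -> offset = 6

Answer: 1 0 6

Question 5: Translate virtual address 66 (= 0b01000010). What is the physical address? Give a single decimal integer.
Answer: 50

Derivation:
vaddr = 66 = 0b01000010
Split: l1_idx=1, l2_idx=0, offset=2
L1[1] = 0
L2[0][0] = 3
paddr = 3 * 16 + 2 = 50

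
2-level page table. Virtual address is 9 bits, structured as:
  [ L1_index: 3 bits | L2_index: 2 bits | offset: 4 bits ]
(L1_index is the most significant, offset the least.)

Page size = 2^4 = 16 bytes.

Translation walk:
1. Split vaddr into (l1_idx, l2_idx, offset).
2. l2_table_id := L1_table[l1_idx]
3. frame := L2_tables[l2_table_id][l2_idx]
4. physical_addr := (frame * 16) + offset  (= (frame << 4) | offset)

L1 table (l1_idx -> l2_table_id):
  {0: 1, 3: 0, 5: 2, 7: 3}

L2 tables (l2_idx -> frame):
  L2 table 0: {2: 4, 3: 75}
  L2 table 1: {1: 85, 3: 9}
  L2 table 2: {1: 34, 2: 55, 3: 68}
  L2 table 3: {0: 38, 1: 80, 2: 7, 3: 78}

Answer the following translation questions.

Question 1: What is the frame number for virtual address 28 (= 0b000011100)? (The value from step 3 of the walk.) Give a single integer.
Answer: 85

Derivation:
vaddr = 28: l1_idx=0, l2_idx=1
L1[0] = 1; L2[1][1] = 85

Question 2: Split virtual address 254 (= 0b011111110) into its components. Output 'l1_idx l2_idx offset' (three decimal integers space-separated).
vaddr = 254 = 0b011111110
  top 3 bits -> l1_idx = 3
  next 2 bits -> l2_idx = 3
  bottom 4 bits -> offset = 14

Answer: 3 3 14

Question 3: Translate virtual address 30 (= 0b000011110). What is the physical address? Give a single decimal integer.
vaddr = 30 = 0b000011110
Split: l1_idx=0, l2_idx=1, offset=14
L1[0] = 1
L2[1][1] = 85
paddr = 85 * 16 + 14 = 1374

Answer: 1374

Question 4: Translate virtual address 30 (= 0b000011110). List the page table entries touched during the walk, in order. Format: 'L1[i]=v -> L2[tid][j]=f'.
Answer: L1[0]=1 -> L2[1][1]=85

Derivation:
vaddr = 30 = 0b000011110
Split: l1_idx=0, l2_idx=1, offset=14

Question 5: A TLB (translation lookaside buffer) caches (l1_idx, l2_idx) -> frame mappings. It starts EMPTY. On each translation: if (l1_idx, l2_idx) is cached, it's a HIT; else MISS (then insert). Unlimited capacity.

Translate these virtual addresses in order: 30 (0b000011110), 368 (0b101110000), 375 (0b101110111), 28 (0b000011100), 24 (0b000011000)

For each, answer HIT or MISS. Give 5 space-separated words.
vaddr=30: (0,1) not in TLB -> MISS, insert
vaddr=368: (5,3) not in TLB -> MISS, insert
vaddr=375: (5,3) in TLB -> HIT
vaddr=28: (0,1) in TLB -> HIT
vaddr=24: (0,1) in TLB -> HIT

Answer: MISS MISS HIT HIT HIT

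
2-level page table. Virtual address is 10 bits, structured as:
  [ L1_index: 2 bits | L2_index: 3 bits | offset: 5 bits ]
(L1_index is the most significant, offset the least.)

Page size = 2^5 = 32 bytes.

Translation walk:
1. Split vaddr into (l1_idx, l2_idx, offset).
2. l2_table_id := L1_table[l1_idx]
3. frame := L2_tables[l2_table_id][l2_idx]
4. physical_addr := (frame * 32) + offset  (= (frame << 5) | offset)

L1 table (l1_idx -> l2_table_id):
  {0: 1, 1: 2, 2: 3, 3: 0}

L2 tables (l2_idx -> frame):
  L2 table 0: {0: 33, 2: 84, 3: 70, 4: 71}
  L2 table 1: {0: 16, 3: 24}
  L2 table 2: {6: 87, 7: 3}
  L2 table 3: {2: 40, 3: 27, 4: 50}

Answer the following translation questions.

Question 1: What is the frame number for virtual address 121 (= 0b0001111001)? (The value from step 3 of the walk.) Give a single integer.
Answer: 24

Derivation:
vaddr = 121: l1_idx=0, l2_idx=3
L1[0] = 1; L2[1][3] = 24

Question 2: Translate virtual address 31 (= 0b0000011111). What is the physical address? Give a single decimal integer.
vaddr = 31 = 0b0000011111
Split: l1_idx=0, l2_idx=0, offset=31
L1[0] = 1
L2[1][0] = 16
paddr = 16 * 32 + 31 = 543

Answer: 543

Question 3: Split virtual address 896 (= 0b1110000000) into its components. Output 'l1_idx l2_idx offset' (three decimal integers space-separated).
Answer: 3 4 0

Derivation:
vaddr = 896 = 0b1110000000
  top 2 bits -> l1_idx = 3
  next 3 bits -> l2_idx = 4
  bottom 5 bits -> offset = 0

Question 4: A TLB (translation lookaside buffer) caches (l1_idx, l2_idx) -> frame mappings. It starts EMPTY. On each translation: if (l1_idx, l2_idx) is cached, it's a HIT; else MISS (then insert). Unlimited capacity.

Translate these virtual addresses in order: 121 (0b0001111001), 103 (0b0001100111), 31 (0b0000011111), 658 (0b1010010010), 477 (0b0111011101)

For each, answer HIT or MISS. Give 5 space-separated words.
vaddr=121: (0,3) not in TLB -> MISS, insert
vaddr=103: (0,3) in TLB -> HIT
vaddr=31: (0,0) not in TLB -> MISS, insert
vaddr=658: (2,4) not in TLB -> MISS, insert
vaddr=477: (1,6) not in TLB -> MISS, insert

Answer: MISS HIT MISS MISS MISS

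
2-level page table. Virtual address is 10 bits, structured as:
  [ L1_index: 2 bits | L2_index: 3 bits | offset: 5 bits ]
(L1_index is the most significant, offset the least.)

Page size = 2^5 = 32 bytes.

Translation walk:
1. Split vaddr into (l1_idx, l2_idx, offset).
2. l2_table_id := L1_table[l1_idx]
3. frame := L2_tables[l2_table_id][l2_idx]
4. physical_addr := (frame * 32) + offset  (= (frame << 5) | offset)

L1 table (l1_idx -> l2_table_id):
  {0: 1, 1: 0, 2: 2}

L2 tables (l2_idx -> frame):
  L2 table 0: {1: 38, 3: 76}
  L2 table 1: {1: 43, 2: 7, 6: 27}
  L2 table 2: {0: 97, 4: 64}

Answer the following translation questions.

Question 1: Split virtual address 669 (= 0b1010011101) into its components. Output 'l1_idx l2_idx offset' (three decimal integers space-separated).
vaddr = 669 = 0b1010011101
  top 2 bits -> l1_idx = 2
  next 3 bits -> l2_idx = 4
  bottom 5 bits -> offset = 29

Answer: 2 4 29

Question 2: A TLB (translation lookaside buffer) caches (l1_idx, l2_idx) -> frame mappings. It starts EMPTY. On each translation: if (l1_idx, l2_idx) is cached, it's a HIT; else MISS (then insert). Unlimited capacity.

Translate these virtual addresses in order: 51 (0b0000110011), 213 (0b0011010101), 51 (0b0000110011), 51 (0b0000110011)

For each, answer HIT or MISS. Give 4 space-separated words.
Answer: MISS MISS HIT HIT

Derivation:
vaddr=51: (0,1) not in TLB -> MISS, insert
vaddr=213: (0,6) not in TLB -> MISS, insert
vaddr=51: (0,1) in TLB -> HIT
vaddr=51: (0,1) in TLB -> HIT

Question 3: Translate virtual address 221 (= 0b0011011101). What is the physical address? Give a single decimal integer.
Answer: 893

Derivation:
vaddr = 221 = 0b0011011101
Split: l1_idx=0, l2_idx=6, offset=29
L1[0] = 1
L2[1][6] = 27
paddr = 27 * 32 + 29 = 893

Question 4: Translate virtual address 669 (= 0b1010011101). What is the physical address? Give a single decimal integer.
Answer: 2077

Derivation:
vaddr = 669 = 0b1010011101
Split: l1_idx=2, l2_idx=4, offset=29
L1[2] = 2
L2[2][4] = 64
paddr = 64 * 32 + 29 = 2077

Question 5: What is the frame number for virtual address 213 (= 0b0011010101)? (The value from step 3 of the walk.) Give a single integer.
vaddr = 213: l1_idx=0, l2_idx=6
L1[0] = 1; L2[1][6] = 27

Answer: 27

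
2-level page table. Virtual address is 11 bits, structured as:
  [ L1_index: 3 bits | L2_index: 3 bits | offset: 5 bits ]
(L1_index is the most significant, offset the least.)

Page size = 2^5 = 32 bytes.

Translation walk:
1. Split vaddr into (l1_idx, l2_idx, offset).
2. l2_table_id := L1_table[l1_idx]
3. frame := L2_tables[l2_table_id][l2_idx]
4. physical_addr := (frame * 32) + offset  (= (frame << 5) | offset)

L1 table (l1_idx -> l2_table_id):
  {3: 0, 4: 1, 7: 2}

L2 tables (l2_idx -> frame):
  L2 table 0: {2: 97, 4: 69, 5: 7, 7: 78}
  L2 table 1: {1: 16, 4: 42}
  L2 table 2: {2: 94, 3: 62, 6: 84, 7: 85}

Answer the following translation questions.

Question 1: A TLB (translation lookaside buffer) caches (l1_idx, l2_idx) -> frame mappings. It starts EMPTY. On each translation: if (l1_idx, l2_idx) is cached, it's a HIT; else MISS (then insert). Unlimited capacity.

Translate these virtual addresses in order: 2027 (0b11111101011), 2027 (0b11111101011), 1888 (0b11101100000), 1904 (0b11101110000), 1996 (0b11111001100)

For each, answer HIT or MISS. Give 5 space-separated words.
vaddr=2027: (7,7) not in TLB -> MISS, insert
vaddr=2027: (7,7) in TLB -> HIT
vaddr=1888: (7,3) not in TLB -> MISS, insert
vaddr=1904: (7,3) in TLB -> HIT
vaddr=1996: (7,6) not in TLB -> MISS, insert

Answer: MISS HIT MISS HIT MISS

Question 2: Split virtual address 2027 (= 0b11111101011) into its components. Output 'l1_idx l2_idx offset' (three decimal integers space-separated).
Answer: 7 7 11

Derivation:
vaddr = 2027 = 0b11111101011
  top 3 bits -> l1_idx = 7
  next 3 bits -> l2_idx = 7
  bottom 5 bits -> offset = 11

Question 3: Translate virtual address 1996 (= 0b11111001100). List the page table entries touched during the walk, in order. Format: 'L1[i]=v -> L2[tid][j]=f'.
vaddr = 1996 = 0b11111001100
Split: l1_idx=7, l2_idx=6, offset=12

Answer: L1[7]=2 -> L2[2][6]=84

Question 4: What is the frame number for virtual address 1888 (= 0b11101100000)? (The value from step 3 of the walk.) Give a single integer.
vaddr = 1888: l1_idx=7, l2_idx=3
L1[7] = 2; L2[2][3] = 62

Answer: 62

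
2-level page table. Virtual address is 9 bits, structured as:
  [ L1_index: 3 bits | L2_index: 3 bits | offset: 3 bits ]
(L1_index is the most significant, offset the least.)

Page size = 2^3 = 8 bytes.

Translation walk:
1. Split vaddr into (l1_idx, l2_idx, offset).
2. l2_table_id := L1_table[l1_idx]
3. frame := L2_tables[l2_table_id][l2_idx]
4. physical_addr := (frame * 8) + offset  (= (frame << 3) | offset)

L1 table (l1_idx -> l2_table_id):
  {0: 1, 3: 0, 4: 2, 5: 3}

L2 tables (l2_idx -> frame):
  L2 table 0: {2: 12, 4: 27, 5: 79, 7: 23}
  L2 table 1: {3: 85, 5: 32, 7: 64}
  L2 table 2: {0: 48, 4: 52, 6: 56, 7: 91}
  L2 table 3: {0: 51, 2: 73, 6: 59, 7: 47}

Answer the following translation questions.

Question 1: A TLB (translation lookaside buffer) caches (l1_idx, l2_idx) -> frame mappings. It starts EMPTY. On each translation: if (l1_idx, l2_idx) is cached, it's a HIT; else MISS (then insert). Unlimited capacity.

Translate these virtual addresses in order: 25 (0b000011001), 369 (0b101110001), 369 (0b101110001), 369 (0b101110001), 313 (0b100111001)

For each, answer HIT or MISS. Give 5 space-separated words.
vaddr=25: (0,3) not in TLB -> MISS, insert
vaddr=369: (5,6) not in TLB -> MISS, insert
vaddr=369: (5,6) in TLB -> HIT
vaddr=369: (5,6) in TLB -> HIT
vaddr=313: (4,7) not in TLB -> MISS, insert

Answer: MISS MISS HIT HIT MISS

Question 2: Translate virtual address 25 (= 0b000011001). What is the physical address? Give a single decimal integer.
Answer: 681

Derivation:
vaddr = 25 = 0b000011001
Split: l1_idx=0, l2_idx=3, offset=1
L1[0] = 1
L2[1][3] = 85
paddr = 85 * 8 + 1 = 681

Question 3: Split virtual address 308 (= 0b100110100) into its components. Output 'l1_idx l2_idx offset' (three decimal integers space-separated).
vaddr = 308 = 0b100110100
  top 3 bits -> l1_idx = 4
  next 3 bits -> l2_idx = 6
  bottom 3 bits -> offset = 4

Answer: 4 6 4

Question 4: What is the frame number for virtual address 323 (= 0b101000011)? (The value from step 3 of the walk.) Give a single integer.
vaddr = 323: l1_idx=5, l2_idx=0
L1[5] = 3; L2[3][0] = 51

Answer: 51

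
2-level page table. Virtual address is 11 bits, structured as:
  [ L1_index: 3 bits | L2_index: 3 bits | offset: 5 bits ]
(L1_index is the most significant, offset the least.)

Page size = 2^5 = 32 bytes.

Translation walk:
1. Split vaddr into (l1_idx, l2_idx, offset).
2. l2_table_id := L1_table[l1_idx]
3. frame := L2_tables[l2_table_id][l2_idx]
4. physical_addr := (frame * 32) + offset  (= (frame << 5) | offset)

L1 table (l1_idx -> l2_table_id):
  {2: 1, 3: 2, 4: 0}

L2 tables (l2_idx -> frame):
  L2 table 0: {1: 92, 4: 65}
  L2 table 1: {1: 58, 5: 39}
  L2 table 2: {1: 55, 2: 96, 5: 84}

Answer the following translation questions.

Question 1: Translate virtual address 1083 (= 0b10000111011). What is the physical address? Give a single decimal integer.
Answer: 2971

Derivation:
vaddr = 1083 = 0b10000111011
Split: l1_idx=4, l2_idx=1, offset=27
L1[4] = 0
L2[0][1] = 92
paddr = 92 * 32 + 27 = 2971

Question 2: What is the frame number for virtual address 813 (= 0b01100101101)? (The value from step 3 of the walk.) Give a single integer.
vaddr = 813: l1_idx=3, l2_idx=1
L1[3] = 2; L2[2][1] = 55

Answer: 55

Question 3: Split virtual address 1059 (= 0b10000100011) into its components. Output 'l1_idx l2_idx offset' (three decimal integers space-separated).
Answer: 4 1 3

Derivation:
vaddr = 1059 = 0b10000100011
  top 3 bits -> l1_idx = 4
  next 3 bits -> l2_idx = 1
  bottom 5 bits -> offset = 3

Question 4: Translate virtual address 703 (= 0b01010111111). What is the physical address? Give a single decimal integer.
vaddr = 703 = 0b01010111111
Split: l1_idx=2, l2_idx=5, offset=31
L1[2] = 1
L2[1][5] = 39
paddr = 39 * 32 + 31 = 1279

Answer: 1279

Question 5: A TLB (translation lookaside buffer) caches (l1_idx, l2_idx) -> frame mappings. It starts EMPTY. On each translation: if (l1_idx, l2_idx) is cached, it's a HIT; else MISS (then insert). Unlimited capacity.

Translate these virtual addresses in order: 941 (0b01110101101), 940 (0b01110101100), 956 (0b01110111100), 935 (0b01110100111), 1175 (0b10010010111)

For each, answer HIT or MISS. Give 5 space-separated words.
vaddr=941: (3,5) not in TLB -> MISS, insert
vaddr=940: (3,5) in TLB -> HIT
vaddr=956: (3,5) in TLB -> HIT
vaddr=935: (3,5) in TLB -> HIT
vaddr=1175: (4,4) not in TLB -> MISS, insert

Answer: MISS HIT HIT HIT MISS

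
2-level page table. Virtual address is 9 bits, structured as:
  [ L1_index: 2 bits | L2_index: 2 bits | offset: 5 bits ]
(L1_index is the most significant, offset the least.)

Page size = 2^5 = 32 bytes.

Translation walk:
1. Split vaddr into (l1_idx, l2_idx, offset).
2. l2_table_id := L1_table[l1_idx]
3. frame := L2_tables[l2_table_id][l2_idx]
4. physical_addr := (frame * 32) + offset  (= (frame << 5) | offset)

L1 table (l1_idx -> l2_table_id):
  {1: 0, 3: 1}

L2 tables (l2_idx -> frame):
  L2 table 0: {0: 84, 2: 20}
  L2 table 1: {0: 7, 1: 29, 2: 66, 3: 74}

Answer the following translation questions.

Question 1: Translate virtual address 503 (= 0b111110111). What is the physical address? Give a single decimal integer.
vaddr = 503 = 0b111110111
Split: l1_idx=3, l2_idx=3, offset=23
L1[3] = 1
L2[1][3] = 74
paddr = 74 * 32 + 23 = 2391

Answer: 2391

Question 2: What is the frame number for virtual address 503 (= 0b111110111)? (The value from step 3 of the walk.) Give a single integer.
Answer: 74

Derivation:
vaddr = 503: l1_idx=3, l2_idx=3
L1[3] = 1; L2[1][3] = 74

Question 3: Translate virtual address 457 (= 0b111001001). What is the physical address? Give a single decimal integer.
vaddr = 457 = 0b111001001
Split: l1_idx=3, l2_idx=2, offset=9
L1[3] = 1
L2[1][2] = 66
paddr = 66 * 32 + 9 = 2121

Answer: 2121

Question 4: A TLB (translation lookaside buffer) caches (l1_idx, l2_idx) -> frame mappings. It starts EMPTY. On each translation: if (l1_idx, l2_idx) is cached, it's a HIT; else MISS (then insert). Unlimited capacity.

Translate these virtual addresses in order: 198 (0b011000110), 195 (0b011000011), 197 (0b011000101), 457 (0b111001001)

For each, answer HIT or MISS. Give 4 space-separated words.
vaddr=198: (1,2) not in TLB -> MISS, insert
vaddr=195: (1,2) in TLB -> HIT
vaddr=197: (1,2) in TLB -> HIT
vaddr=457: (3,2) not in TLB -> MISS, insert

Answer: MISS HIT HIT MISS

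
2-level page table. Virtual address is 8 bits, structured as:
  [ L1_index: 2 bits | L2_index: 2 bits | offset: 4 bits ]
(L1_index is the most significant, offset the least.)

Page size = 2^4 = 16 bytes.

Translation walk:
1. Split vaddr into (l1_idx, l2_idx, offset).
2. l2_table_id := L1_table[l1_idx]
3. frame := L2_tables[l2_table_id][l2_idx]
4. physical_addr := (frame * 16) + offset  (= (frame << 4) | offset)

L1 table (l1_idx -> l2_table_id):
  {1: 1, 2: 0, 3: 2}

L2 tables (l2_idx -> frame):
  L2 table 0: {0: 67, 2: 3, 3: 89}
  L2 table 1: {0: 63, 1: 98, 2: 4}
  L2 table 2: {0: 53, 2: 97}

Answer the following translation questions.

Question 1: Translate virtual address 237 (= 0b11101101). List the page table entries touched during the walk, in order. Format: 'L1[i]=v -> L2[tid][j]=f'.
Answer: L1[3]=2 -> L2[2][2]=97

Derivation:
vaddr = 237 = 0b11101101
Split: l1_idx=3, l2_idx=2, offset=13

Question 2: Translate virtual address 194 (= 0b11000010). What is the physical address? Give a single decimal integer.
Answer: 850

Derivation:
vaddr = 194 = 0b11000010
Split: l1_idx=3, l2_idx=0, offset=2
L1[3] = 2
L2[2][0] = 53
paddr = 53 * 16 + 2 = 850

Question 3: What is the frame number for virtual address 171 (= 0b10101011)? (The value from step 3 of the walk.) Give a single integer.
Answer: 3

Derivation:
vaddr = 171: l1_idx=2, l2_idx=2
L1[2] = 0; L2[0][2] = 3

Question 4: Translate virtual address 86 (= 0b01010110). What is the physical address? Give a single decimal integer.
Answer: 1574

Derivation:
vaddr = 86 = 0b01010110
Split: l1_idx=1, l2_idx=1, offset=6
L1[1] = 1
L2[1][1] = 98
paddr = 98 * 16 + 6 = 1574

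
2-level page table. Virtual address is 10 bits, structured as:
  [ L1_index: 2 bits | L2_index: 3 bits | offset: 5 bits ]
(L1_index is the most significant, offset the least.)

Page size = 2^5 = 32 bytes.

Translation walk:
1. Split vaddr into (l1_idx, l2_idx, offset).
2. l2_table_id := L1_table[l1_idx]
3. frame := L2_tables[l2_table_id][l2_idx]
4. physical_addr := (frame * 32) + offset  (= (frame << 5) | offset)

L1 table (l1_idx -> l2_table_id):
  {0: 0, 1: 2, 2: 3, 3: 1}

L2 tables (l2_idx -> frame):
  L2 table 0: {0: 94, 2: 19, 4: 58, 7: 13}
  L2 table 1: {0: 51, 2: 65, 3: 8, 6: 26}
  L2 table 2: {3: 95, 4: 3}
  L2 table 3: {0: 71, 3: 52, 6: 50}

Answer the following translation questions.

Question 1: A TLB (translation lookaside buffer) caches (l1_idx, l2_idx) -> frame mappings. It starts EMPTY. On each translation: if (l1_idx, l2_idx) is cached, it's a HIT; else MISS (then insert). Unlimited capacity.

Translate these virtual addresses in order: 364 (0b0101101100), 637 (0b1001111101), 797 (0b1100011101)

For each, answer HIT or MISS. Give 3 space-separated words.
Answer: MISS MISS MISS

Derivation:
vaddr=364: (1,3) not in TLB -> MISS, insert
vaddr=637: (2,3) not in TLB -> MISS, insert
vaddr=797: (3,0) not in TLB -> MISS, insert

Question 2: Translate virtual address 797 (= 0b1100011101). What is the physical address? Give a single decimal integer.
vaddr = 797 = 0b1100011101
Split: l1_idx=3, l2_idx=0, offset=29
L1[3] = 1
L2[1][0] = 51
paddr = 51 * 32 + 29 = 1661

Answer: 1661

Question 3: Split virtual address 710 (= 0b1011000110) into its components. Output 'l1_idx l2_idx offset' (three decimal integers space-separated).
vaddr = 710 = 0b1011000110
  top 2 bits -> l1_idx = 2
  next 3 bits -> l2_idx = 6
  bottom 5 bits -> offset = 6

Answer: 2 6 6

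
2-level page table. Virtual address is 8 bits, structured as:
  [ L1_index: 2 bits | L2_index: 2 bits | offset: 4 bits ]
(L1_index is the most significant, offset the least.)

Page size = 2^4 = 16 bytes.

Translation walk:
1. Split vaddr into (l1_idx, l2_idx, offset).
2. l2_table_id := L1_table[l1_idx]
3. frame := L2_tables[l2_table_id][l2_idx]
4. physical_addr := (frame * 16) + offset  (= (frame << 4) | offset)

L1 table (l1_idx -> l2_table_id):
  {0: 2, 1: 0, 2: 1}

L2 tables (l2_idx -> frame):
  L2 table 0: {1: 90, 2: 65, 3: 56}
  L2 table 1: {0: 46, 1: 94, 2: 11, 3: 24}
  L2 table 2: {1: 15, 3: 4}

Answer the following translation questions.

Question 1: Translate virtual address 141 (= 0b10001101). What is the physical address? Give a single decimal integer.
Answer: 749

Derivation:
vaddr = 141 = 0b10001101
Split: l1_idx=2, l2_idx=0, offset=13
L1[2] = 1
L2[1][0] = 46
paddr = 46 * 16 + 13 = 749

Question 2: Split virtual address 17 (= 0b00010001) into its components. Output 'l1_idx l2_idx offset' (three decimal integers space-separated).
Answer: 0 1 1

Derivation:
vaddr = 17 = 0b00010001
  top 2 bits -> l1_idx = 0
  next 2 bits -> l2_idx = 1
  bottom 4 bits -> offset = 1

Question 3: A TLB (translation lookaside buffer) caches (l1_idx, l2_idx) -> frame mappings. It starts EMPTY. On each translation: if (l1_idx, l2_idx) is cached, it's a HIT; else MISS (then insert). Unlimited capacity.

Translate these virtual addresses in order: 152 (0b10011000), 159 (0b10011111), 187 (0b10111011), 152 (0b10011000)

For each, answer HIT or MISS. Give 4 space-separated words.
vaddr=152: (2,1) not in TLB -> MISS, insert
vaddr=159: (2,1) in TLB -> HIT
vaddr=187: (2,3) not in TLB -> MISS, insert
vaddr=152: (2,1) in TLB -> HIT

Answer: MISS HIT MISS HIT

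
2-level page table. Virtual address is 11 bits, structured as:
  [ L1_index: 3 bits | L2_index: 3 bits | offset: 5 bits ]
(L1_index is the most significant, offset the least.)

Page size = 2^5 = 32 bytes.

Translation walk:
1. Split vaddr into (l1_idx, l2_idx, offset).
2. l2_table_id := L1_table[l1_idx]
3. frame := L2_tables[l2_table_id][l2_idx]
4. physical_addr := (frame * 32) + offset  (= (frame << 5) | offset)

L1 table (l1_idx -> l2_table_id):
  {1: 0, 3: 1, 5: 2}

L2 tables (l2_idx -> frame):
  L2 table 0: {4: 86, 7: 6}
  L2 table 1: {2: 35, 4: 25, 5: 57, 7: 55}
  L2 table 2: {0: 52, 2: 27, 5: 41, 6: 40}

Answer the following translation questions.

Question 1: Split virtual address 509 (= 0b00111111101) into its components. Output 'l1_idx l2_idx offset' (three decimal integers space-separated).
vaddr = 509 = 0b00111111101
  top 3 bits -> l1_idx = 1
  next 3 bits -> l2_idx = 7
  bottom 5 bits -> offset = 29

Answer: 1 7 29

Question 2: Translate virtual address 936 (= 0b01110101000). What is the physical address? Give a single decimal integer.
vaddr = 936 = 0b01110101000
Split: l1_idx=3, l2_idx=5, offset=8
L1[3] = 1
L2[1][5] = 57
paddr = 57 * 32 + 8 = 1832

Answer: 1832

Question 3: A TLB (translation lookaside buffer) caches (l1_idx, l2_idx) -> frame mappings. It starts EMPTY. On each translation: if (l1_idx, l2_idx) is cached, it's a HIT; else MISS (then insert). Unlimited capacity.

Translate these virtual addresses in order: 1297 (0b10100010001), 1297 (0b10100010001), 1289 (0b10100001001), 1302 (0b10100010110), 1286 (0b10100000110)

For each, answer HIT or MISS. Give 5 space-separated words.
vaddr=1297: (5,0) not in TLB -> MISS, insert
vaddr=1297: (5,0) in TLB -> HIT
vaddr=1289: (5,0) in TLB -> HIT
vaddr=1302: (5,0) in TLB -> HIT
vaddr=1286: (5,0) in TLB -> HIT

Answer: MISS HIT HIT HIT HIT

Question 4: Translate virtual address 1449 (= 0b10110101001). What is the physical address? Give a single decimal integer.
Answer: 1321

Derivation:
vaddr = 1449 = 0b10110101001
Split: l1_idx=5, l2_idx=5, offset=9
L1[5] = 2
L2[2][5] = 41
paddr = 41 * 32 + 9 = 1321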